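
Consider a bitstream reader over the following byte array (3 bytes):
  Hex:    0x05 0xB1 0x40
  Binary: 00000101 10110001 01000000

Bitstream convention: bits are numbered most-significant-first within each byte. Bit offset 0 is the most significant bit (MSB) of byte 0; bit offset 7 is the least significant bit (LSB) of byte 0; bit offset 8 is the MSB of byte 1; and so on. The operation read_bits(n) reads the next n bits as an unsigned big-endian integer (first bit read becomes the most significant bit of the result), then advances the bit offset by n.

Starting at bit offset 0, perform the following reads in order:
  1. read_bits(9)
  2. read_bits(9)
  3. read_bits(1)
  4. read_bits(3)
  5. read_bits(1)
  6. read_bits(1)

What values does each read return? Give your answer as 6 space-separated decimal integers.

Answer: 11 197 0 0 0 0

Derivation:
Read 1: bits[0:9] width=9 -> value=11 (bin 000001011); offset now 9 = byte 1 bit 1; 15 bits remain
Read 2: bits[9:18] width=9 -> value=197 (bin 011000101); offset now 18 = byte 2 bit 2; 6 bits remain
Read 3: bits[18:19] width=1 -> value=0 (bin 0); offset now 19 = byte 2 bit 3; 5 bits remain
Read 4: bits[19:22] width=3 -> value=0 (bin 000); offset now 22 = byte 2 bit 6; 2 bits remain
Read 5: bits[22:23] width=1 -> value=0 (bin 0); offset now 23 = byte 2 bit 7; 1 bits remain
Read 6: bits[23:24] width=1 -> value=0 (bin 0); offset now 24 = byte 3 bit 0; 0 bits remain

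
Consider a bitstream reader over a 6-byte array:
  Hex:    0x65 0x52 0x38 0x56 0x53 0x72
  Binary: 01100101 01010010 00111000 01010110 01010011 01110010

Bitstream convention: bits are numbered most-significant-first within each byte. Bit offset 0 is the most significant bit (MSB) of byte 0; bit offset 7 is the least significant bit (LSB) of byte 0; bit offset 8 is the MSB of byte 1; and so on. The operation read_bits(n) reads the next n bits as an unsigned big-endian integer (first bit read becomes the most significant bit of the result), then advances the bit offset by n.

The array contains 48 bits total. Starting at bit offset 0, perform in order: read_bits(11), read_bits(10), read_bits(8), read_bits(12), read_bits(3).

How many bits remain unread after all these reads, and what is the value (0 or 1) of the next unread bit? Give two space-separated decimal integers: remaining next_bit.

Answer: 4 0

Derivation:
Read 1: bits[0:11] width=11 -> value=810 (bin 01100101010); offset now 11 = byte 1 bit 3; 37 bits remain
Read 2: bits[11:21] width=10 -> value=583 (bin 1001000111); offset now 21 = byte 2 bit 5; 27 bits remain
Read 3: bits[21:29] width=8 -> value=10 (bin 00001010); offset now 29 = byte 3 bit 5; 19 bits remain
Read 4: bits[29:41] width=12 -> value=3238 (bin 110010100110); offset now 41 = byte 5 bit 1; 7 bits remain
Read 5: bits[41:44] width=3 -> value=7 (bin 111); offset now 44 = byte 5 bit 4; 4 bits remain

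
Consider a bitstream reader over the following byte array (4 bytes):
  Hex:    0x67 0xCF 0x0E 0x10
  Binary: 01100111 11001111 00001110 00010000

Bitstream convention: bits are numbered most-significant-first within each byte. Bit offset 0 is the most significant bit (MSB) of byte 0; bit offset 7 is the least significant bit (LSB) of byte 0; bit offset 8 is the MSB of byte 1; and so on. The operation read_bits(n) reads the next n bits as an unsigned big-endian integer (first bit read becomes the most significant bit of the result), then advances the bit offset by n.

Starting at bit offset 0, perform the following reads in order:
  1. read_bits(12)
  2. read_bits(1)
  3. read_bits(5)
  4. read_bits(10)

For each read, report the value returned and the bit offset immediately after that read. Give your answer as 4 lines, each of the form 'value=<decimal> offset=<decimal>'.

Answer: value=1660 offset=12
value=1 offset=13
value=28 offset=18
value=225 offset=28

Derivation:
Read 1: bits[0:12] width=12 -> value=1660 (bin 011001111100); offset now 12 = byte 1 bit 4; 20 bits remain
Read 2: bits[12:13] width=1 -> value=1 (bin 1); offset now 13 = byte 1 bit 5; 19 bits remain
Read 3: bits[13:18] width=5 -> value=28 (bin 11100); offset now 18 = byte 2 bit 2; 14 bits remain
Read 4: bits[18:28] width=10 -> value=225 (bin 0011100001); offset now 28 = byte 3 bit 4; 4 bits remain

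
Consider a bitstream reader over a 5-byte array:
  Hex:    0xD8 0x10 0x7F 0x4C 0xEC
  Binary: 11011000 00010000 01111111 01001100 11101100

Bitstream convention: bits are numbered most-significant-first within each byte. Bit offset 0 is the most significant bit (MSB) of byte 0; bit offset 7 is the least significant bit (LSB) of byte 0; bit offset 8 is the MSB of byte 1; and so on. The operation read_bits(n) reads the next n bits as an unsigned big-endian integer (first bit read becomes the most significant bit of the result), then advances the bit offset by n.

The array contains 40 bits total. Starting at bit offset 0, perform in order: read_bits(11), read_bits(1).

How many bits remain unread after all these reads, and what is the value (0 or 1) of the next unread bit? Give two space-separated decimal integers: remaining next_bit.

Answer: 28 0

Derivation:
Read 1: bits[0:11] width=11 -> value=1728 (bin 11011000000); offset now 11 = byte 1 bit 3; 29 bits remain
Read 2: bits[11:12] width=1 -> value=1 (bin 1); offset now 12 = byte 1 bit 4; 28 bits remain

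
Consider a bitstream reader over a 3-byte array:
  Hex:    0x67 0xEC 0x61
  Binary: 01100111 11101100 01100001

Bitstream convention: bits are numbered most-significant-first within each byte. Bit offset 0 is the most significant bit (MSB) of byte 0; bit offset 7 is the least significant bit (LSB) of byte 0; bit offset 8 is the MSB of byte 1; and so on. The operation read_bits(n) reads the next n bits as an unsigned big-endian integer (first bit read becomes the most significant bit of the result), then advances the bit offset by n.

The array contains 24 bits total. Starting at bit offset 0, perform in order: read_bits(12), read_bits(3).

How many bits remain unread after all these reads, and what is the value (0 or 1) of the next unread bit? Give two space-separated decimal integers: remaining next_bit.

Answer: 9 0

Derivation:
Read 1: bits[0:12] width=12 -> value=1662 (bin 011001111110); offset now 12 = byte 1 bit 4; 12 bits remain
Read 2: bits[12:15] width=3 -> value=6 (bin 110); offset now 15 = byte 1 bit 7; 9 bits remain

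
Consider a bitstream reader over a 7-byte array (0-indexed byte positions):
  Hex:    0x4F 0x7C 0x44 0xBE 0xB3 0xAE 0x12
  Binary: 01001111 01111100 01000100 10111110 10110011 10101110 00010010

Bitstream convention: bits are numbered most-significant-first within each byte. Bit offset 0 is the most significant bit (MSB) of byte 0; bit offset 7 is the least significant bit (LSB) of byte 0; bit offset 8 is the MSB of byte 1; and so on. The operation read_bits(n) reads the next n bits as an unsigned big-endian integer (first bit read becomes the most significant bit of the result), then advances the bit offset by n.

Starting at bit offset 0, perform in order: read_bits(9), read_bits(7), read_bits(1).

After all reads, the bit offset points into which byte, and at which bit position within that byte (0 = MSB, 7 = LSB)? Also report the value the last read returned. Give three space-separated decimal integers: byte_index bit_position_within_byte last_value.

Answer: 2 1 0

Derivation:
Read 1: bits[0:9] width=9 -> value=158 (bin 010011110); offset now 9 = byte 1 bit 1; 47 bits remain
Read 2: bits[9:16] width=7 -> value=124 (bin 1111100); offset now 16 = byte 2 bit 0; 40 bits remain
Read 3: bits[16:17] width=1 -> value=0 (bin 0); offset now 17 = byte 2 bit 1; 39 bits remain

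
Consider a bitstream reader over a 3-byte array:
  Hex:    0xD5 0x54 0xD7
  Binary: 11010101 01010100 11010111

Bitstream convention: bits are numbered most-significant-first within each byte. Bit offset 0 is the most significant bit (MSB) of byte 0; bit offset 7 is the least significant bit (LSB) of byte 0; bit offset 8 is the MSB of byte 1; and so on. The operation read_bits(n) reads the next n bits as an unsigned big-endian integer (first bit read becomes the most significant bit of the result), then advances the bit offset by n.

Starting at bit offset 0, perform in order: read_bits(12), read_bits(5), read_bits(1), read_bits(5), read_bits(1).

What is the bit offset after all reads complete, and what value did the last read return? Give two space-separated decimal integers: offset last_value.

Read 1: bits[0:12] width=12 -> value=3413 (bin 110101010101); offset now 12 = byte 1 bit 4; 12 bits remain
Read 2: bits[12:17] width=5 -> value=9 (bin 01001); offset now 17 = byte 2 bit 1; 7 bits remain
Read 3: bits[17:18] width=1 -> value=1 (bin 1); offset now 18 = byte 2 bit 2; 6 bits remain
Read 4: bits[18:23] width=5 -> value=11 (bin 01011); offset now 23 = byte 2 bit 7; 1 bits remain
Read 5: bits[23:24] width=1 -> value=1 (bin 1); offset now 24 = byte 3 bit 0; 0 bits remain

Answer: 24 1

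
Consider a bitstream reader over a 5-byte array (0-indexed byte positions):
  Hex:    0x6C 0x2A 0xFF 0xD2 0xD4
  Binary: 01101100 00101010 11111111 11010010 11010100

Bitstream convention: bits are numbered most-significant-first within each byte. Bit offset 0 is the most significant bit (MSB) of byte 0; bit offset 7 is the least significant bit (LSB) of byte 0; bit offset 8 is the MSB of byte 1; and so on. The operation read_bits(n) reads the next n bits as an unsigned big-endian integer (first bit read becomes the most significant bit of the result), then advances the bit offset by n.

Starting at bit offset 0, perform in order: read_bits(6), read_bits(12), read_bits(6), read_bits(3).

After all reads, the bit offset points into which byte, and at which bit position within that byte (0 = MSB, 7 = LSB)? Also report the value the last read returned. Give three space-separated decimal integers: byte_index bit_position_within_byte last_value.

Answer: 3 3 6

Derivation:
Read 1: bits[0:6] width=6 -> value=27 (bin 011011); offset now 6 = byte 0 bit 6; 34 bits remain
Read 2: bits[6:18] width=12 -> value=171 (bin 000010101011); offset now 18 = byte 2 bit 2; 22 bits remain
Read 3: bits[18:24] width=6 -> value=63 (bin 111111); offset now 24 = byte 3 bit 0; 16 bits remain
Read 4: bits[24:27] width=3 -> value=6 (bin 110); offset now 27 = byte 3 bit 3; 13 bits remain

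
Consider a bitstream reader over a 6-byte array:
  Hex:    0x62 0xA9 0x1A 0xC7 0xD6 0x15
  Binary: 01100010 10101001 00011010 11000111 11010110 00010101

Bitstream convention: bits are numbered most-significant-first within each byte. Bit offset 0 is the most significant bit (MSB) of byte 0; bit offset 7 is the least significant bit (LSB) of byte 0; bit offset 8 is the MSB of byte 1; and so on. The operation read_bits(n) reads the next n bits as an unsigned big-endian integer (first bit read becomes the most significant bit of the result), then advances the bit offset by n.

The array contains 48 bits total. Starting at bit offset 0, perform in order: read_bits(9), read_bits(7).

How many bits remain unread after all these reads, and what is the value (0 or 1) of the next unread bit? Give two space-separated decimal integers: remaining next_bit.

Answer: 32 0

Derivation:
Read 1: bits[0:9] width=9 -> value=197 (bin 011000101); offset now 9 = byte 1 bit 1; 39 bits remain
Read 2: bits[9:16] width=7 -> value=41 (bin 0101001); offset now 16 = byte 2 bit 0; 32 bits remain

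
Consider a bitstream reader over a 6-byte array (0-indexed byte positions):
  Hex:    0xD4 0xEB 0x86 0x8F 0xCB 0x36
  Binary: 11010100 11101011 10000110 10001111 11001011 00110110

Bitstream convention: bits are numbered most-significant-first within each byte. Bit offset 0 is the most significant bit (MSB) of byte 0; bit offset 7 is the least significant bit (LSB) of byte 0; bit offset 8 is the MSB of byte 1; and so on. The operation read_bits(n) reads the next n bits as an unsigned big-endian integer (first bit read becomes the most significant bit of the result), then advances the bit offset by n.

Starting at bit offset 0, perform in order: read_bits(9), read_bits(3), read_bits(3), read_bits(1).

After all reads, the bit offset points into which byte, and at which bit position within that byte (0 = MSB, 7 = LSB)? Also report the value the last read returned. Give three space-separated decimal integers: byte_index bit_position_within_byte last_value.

Answer: 2 0 1

Derivation:
Read 1: bits[0:9] width=9 -> value=425 (bin 110101001); offset now 9 = byte 1 bit 1; 39 bits remain
Read 2: bits[9:12] width=3 -> value=6 (bin 110); offset now 12 = byte 1 bit 4; 36 bits remain
Read 3: bits[12:15] width=3 -> value=5 (bin 101); offset now 15 = byte 1 bit 7; 33 bits remain
Read 4: bits[15:16] width=1 -> value=1 (bin 1); offset now 16 = byte 2 bit 0; 32 bits remain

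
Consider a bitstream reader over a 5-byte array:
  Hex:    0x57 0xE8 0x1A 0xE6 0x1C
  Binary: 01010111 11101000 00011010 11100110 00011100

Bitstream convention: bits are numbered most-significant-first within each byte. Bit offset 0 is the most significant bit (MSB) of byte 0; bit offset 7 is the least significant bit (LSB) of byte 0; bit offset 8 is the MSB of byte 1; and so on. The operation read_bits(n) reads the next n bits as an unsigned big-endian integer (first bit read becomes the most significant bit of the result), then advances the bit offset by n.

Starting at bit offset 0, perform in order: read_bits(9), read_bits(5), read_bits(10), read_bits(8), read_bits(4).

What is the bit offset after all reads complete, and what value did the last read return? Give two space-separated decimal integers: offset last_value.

Read 1: bits[0:9] width=9 -> value=175 (bin 010101111); offset now 9 = byte 1 bit 1; 31 bits remain
Read 2: bits[9:14] width=5 -> value=26 (bin 11010); offset now 14 = byte 1 bit 6; 26 bits remain
Read 3: bits[14:24] width=10 -> value=26 (bin 0000011010); offset now 24 = byte 3 bit 0; 16 bits remain
Read 4: bits[24:32] width=8 -> value=230 (bin 11100110); offset now 32 = byte 4 bit 0; 8 bits remain
Read 5: bits[32:36] width=4 -> value=1 (bin 0001); offset now 36 = byte 4 bit 4; 4 bits remain

Answer: 36 1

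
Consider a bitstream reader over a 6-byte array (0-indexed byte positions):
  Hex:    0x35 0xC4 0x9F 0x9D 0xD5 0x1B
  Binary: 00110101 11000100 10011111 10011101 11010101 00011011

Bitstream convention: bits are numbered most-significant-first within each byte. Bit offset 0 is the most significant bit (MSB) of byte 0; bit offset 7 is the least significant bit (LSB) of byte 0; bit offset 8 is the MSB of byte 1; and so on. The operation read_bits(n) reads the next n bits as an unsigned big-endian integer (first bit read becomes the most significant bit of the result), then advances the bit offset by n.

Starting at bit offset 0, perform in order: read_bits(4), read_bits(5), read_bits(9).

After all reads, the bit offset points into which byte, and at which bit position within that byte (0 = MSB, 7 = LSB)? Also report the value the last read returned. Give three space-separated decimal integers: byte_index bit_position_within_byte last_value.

Answer: 2 2 274

Derivation:
Read 1: bits[0:4] width=4 -> value=3 (bin 0011); offset now 4 = byte 0 bit 4; 44 bits remain
Read 2: bits[4:9] width=5 -> value=11 (bin 01011); offset now 9 = byte 1 bit 1; 39 bits remain
Read 3: bits[9:18] width=9 -> value=274 (bin 100010010); offset now 18 = byte 2 bit 2; 30 bits remain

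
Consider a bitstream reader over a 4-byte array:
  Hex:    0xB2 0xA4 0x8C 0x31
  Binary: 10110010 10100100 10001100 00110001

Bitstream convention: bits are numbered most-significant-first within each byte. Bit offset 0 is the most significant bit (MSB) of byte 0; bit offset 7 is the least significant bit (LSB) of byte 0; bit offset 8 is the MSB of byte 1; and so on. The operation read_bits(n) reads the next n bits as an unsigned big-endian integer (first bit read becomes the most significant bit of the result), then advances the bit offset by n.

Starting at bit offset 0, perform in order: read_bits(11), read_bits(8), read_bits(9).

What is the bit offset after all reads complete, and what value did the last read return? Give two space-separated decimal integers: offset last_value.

Read 1: bits[0:11] width=11 -> value=1429 (bin 10110010101); offset now 11 = byte 1 bit 3; 21 bits remain
Read 2: bits[11:19] width=8 -> value=36 (bin 00100100); offset now 19 = byte 2 bit 3; 13 bits remain
Read 3: bits[19:28] width=9 -> value=195 (bin 011000011); offset now 28 = byte 3 bit 4; 4 bits remain

Answer: 28 195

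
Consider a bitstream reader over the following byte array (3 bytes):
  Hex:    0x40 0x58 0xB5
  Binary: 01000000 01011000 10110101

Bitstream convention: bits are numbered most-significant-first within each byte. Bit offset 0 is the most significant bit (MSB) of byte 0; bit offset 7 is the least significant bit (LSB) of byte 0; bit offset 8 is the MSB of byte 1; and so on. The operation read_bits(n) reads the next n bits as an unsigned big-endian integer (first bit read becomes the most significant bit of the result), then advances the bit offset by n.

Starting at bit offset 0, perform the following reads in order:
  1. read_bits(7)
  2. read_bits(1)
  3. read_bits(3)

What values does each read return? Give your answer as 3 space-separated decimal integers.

Answer: 32 0 2

Derivation:
Read 1: bits[0:7] width=7 -> value=32 (bin 0100000); offset now 7 = byte 0 bit 7; 17 bits remain
Read 2: bits[7:8] width=1 -> value=0 (bin 0); offset now 8 = byte 1 bit 0; 16 bits remain
Read 3: bits[8:11] width=3 -> value=2 (bin 010); offset now 11 = byte 1 bit 3; 13 bits remain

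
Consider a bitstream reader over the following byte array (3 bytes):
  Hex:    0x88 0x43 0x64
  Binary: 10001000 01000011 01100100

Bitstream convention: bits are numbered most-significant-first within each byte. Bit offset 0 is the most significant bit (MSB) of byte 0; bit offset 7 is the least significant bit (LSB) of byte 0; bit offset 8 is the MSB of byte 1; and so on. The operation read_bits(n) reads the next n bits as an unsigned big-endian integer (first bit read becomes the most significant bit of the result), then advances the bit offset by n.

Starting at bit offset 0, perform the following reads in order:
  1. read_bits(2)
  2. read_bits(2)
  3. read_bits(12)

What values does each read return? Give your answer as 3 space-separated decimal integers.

Answer: 2 0 2115

Derivation:
Read 1: bits[0:2] width=2 -> value=2 (bin 10); offset now 2 = byte 0 bit 2; 22 bits remain
Read 2: bits[2:4] width=2 -> value=0 (bin 00); offset now 4 = byte 0 bit 4; 20 bits remain
Read 3: bits[4:16] width=12 -> value=2115 (bin 100001000011); offset now 16 = byte 2 bit 0; 8 bits remain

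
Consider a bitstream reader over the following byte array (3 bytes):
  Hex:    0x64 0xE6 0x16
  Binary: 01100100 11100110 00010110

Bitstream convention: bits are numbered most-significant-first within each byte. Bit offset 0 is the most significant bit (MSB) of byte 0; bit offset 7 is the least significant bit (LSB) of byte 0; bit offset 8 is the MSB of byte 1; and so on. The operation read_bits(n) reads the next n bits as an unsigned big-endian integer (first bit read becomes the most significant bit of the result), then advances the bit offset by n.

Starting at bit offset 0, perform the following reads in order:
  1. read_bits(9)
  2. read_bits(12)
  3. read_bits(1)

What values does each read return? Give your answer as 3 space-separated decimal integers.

Read 1: bits[0:9] width=9 -> value=201 (bin 011001001); offset now 9 = byte 1 bit 1; 15 bits remain
Read 2: bits[9:21] width=12 -> value=3266 (bin 110011000010); offset now 21 = byte 2 bit 5; 3 bits remain
Read 3: bits[21:22] width=1 -> value=1 (bin 1); offset now 22 = byte 2 bit 6; 2 bits remain

Answer: 201 3266 1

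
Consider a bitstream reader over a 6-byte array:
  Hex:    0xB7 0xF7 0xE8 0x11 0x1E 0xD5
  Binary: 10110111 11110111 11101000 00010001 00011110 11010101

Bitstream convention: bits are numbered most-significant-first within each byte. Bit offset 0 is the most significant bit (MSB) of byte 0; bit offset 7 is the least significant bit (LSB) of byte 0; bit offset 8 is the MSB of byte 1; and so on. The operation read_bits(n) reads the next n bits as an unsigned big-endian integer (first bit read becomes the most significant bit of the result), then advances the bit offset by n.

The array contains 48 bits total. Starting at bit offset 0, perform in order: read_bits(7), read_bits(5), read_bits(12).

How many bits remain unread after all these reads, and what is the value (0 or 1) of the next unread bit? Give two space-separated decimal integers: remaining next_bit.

Read 1: bits[0:7] width=7 -> value=91 (bin 1011011); offset now 7 = byte 0 bit 7; 41 bits remain
Read 2: bits[7:12] width=5 -> value=31 (bin 11111); offset now 12 = byte 1 bit 4; 36 bits remain
Read 3: bits[12:24] width=12 -> value=2024 (bin 011111101000); offset now 24 = byte 3 bit 0; 24 bits remain

Answer: 24 0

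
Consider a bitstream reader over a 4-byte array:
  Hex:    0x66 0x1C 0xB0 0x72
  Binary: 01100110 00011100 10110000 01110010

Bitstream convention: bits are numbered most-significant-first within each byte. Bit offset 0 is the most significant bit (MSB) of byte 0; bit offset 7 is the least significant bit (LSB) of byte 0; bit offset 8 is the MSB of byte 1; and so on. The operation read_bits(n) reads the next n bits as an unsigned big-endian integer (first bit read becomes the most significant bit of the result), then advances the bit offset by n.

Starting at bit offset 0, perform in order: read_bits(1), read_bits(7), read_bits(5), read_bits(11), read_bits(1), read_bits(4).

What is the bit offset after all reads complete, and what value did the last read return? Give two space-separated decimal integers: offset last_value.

Read 1: bits[0:1] width=1 -> value=0 (bin 0); offset now 1 = byte 0 bit 1; 31 bits remain
Read 2: bits[1:8] width=7 -> value=102 (bin 1100110); offset now 8 = byte 1 bit 0; 24 bits remain
Read 3: bits[8:13] width=5 -> value=3 (bin 00011); offset now 13 = byte 1 bit 5; 19 bits remain
Read 4: bits[13:24] width=11 -> value=1200 (bin 10010110000); offset now 24 = byte 3 bit 0; 8 bits remain
Read 5: bits[24:25] width=1 -> value=0 (bin 0); offset now 25 = byte 3 bit 1; 7 bits remain
Read 6: bits[25:29] width=4 -> value=14 (bin 1110); offset now 29 = byte 3 bit 5; 3 bits remain

Answer: 29 14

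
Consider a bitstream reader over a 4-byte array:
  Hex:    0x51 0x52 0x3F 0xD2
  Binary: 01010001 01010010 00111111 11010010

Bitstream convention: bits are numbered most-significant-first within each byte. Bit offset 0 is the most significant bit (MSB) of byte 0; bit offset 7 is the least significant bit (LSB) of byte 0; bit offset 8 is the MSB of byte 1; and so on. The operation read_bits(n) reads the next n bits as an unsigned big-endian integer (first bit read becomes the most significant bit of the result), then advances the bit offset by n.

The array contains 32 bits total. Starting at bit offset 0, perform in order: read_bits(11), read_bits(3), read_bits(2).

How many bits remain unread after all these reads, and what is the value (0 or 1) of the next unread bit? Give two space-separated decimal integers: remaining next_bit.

Answer: 16 0

Derivation:
Read 1: bits[0:11] width=11 -> value=650 (bin 01010001010); offset now 11 = byte 1 bit 3; 21 bits remain
Read 2: bits[11:14] width=3 -> value=4 (bin 100); offset now 14 = byte 1 bit 6; 18 bits remain
Read 3: bits[14:16] width=2 -> value=2 (bin 10); offset now 16 = byte 2 bit 0; 16 bits remain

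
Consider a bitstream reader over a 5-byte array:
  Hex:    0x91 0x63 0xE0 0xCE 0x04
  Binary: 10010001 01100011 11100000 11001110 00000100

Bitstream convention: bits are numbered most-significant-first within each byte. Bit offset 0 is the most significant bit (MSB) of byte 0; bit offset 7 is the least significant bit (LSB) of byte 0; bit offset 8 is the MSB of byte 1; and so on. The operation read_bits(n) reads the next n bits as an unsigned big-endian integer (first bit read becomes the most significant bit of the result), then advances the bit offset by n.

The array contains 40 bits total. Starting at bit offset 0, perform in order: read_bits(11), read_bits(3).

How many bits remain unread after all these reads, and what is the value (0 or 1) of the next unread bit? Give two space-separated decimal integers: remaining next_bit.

Read 1: bits[0:11] width=11 -> value=1163 (bin 10010001011); offset now 11 = byte 1 bit 3; 29 bits remain
Read 2: bits[11:14] width=3 -> value=0 (bin 000); offset now 14 = byte 1 bit 6; 26 bits remain

Answer: 26 1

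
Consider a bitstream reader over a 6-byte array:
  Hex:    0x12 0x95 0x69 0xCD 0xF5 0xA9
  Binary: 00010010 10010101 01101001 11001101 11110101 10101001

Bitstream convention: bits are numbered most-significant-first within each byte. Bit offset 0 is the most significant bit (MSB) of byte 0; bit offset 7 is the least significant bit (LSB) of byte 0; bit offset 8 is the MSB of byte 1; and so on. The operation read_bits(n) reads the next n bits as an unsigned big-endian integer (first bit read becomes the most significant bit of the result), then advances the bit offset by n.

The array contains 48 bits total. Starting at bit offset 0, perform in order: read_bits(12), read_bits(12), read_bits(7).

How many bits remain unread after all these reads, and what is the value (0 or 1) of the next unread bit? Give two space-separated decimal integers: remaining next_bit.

Read 1: bits[0:12] width=12 -> value=297 (bin 000100101001); offset now 12 = byte 1 bit 4; 36 bits remain
Read 2: bits[12:24] width=12 -> value=1385 (bin 010101101001); offset now 24 = byte 3 bit 0; 24 bits remain
Read 3: bits[24:31] width=7 -> value=102 (bin 1100110); offset now 31 = byte 3 bit 7; 17 bits remain

Answer: 17 1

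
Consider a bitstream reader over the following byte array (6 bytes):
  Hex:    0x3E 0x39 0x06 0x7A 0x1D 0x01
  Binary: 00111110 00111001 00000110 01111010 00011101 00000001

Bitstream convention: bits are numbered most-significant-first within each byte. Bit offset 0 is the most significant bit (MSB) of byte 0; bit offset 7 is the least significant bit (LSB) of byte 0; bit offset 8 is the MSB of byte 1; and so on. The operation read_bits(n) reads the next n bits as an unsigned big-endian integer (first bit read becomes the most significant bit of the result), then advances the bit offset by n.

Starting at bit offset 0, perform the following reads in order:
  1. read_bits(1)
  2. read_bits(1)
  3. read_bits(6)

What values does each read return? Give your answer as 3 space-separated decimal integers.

Answer: 0 0 62

Derivation:
Read 1: bits[0:1] width=1 -> value=0 (bin 0); offset now 1 = byte 0 bit 1; 47 bits remain
Read 2: bits[1:2] width=1 -> value=0 (bin 0); offset now 2 = byte 0 bit 2; 46 bits remain
Read 3: bits[2:8] width=6 -> value=62 (bin 111110); offset now 8 = byte 1 bit 0; 40 bits remain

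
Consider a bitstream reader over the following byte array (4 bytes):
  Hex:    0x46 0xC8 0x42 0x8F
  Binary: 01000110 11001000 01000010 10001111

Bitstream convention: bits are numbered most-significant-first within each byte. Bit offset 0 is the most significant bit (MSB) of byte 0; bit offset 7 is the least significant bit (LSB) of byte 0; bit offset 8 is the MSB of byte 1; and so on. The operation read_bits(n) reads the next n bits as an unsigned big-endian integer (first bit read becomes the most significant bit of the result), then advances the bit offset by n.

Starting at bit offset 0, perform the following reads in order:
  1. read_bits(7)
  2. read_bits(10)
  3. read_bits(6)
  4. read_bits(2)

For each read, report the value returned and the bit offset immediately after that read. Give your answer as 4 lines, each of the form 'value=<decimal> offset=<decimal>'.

Answer: value=35 offset=7
value=400 offset=17
value=33 offset=23
value=1 offset=25

Derivation:
Read 1: bits[0:7] width=7 -> value=35 (bin 0100011); offset now 7 = byte 0 bit 7; 25 bits remain
Read 2: bits[7:17] width=10 -> value=400 (bin 0110010000); offset now 17 = byte 2 bit 1; 15 bits remain
Read 3: bits[17:23] width=6 -> value=33 (bin 100001); offset now 23 = byte 2 bit 7; 9 bits remain
Read 4: bits[23:25] width=2 -> value=1 (bin 01); offset now 25 = byte 3 bit 1; 7 bits remain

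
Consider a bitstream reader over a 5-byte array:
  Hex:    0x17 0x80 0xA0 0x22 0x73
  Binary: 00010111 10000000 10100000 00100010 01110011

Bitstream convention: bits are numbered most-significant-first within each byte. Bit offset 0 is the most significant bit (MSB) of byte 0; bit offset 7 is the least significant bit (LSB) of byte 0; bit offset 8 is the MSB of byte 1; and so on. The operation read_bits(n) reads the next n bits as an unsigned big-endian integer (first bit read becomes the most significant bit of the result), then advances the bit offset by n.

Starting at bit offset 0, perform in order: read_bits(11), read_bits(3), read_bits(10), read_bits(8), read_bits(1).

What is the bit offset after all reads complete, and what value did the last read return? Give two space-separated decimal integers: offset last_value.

Answer: 33 0

Derivation:
Read 1: bits[0:11] width=11 -> value=188 (bin 00010111100); offset now 11 = byte 1 bit 3; 29 bits remain
Read 2: bits[11:14] width=3 -> value=0 (bin 000); offset now 14 = byte 1 bit 6; 26 bits remain
Read 3: bits[14:24] width=10 -> value=160 (bin 0010100000); offset now 24 = byte 3 bit 0; 16 bits remain
Read 4: bits[24:32] width=8 -> value=34 (bin 00100010); offset now 32 = byte 4 bit 0; 8 bits remain
Read 5: bits[32:33] width=1 -> value=0 (bin 0); offset now 33 = byte 4 bit 1; 7 bits remain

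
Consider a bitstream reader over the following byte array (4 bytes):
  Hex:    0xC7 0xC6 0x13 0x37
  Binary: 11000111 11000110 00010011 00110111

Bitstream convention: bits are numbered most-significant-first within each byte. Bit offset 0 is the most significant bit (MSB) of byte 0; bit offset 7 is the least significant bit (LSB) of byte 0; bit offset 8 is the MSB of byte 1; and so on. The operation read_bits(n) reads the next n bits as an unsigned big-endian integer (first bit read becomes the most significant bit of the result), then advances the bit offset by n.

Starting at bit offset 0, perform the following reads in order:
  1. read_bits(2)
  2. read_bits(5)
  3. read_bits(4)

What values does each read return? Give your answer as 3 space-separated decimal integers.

Answer: 3 3 14

Derivation:
Read 1: bits[0:2] width=2 -> value=3 (bin 11); offset now 2 = byte 0 bit 2; 30 bits remain
Read 2: bits[2:7] width=5 -> value=3 (bin 00011); offset now 7 = byte 0 bit 7; 25 bits remain
Read 3: bits[7:11] width=4 -> value=14 (bin 1110); offset now 11 = byte 1 bit 3; 21 bits remain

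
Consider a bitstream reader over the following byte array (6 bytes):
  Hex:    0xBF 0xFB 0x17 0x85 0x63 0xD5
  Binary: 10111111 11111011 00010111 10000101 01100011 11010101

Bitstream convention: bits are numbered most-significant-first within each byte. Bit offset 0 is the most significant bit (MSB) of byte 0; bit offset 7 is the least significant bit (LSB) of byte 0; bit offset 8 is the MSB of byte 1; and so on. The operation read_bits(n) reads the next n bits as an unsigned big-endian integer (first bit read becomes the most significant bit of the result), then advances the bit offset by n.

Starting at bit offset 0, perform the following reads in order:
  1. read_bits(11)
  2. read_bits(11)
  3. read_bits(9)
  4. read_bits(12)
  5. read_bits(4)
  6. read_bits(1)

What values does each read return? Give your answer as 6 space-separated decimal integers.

Answer: 1535 1733 450 2846 10 1

Derivation:
Read 1: bits[0:11] width=11 -> value=1535 (bin 10111111111); offset now 11 = byte 1 bit 3; 37 bits remain
Read 2: bits[11:22] width=11 -> value=1733 (bin 11011000101); offset now 22 = byte 2 bit 6; 26 bits remain
Read 3: bits[22:31] width=9 -> value=450 (bin 111000010); offset now 31 = byte 3 bit 7; 17 bits remain
Read 4: bits[31:43] width=12 -> value=2846 (bin 101100011110); offset now 43 = byte 5 bit 3; 5 bits remain
Read 5: bits[43:47] width=4 -> value=10 (bin 1010); offset now 47 = byte 5 bit 7; 1 bits remain
Read 6: bits[47:48] width=1 -> value=1 (bin 1); offset now 48 = byte 6 bit 0; 0 bits remain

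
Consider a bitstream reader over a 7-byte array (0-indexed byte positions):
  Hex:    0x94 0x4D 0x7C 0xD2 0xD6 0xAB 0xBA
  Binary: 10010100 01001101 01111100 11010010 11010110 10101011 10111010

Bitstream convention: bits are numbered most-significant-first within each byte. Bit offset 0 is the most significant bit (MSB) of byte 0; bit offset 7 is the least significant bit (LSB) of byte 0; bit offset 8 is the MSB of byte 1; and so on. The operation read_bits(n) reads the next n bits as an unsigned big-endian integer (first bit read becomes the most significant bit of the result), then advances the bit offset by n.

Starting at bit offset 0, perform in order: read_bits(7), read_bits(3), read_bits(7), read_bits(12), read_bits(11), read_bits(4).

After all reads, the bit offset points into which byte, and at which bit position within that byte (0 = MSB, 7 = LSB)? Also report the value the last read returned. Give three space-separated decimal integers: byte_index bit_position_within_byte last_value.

Answer: 5 4 10

Derivation:
Read 1: bits[0:7] width=7 -> value=74 (bin 1001010); offset now 7 = byte 0 bit 7; 49 bits remain
Read 2: bits[7:10] width=3 -> value=1 (bin 001); offset now 10 = byte 1 bit 2; 46 bits remain
Read 3: bits[10:17] width=7 -> value=26 (bin 0011010); offset now 17 = byte 2 bit 1; 39 bits remain
Read 4: bits[17:29] width=12 -> value=3994 (bin 111110011010); offset now 29 = byte 3 bit 5; 27 bits remain
Read 5: bits[29:40] width=11 -> value=726 (bin 01011010110); offset now 40 = byte 5 bit 0; 16 bits remain
Read 6: bits[40:44] width=4 -> value=10 (bin 1010); offset now 44 = byte 5 bit 4; 12 bits remain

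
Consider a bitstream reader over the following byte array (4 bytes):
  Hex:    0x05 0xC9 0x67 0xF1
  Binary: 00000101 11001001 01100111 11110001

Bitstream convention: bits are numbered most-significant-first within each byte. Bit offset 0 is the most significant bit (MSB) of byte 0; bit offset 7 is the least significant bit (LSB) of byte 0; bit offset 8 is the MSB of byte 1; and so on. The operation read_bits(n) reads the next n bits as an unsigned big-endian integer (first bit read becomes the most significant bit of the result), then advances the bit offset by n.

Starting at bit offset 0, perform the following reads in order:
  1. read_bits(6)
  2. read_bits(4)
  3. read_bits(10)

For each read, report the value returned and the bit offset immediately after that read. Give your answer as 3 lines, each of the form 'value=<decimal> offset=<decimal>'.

Answer: value=1 offset=6
value=7 offset=10
value=150 offset=20

Derivation:
Read 1: bits[0:6] width=6 -> value=1 (bin 000001); offset now 6 = byte 0 bit 6; 26 bits remain
Read 2: bits[6:10] width=4 -> value=7 (bin 0111); offset now 10 = byte 1 bit 2; 22 bits remain
Read 3: bits[10:20] width=10 -> value=150 (bin 0010010110); offset now 20 = byte 2 bit 4; 12 bits remain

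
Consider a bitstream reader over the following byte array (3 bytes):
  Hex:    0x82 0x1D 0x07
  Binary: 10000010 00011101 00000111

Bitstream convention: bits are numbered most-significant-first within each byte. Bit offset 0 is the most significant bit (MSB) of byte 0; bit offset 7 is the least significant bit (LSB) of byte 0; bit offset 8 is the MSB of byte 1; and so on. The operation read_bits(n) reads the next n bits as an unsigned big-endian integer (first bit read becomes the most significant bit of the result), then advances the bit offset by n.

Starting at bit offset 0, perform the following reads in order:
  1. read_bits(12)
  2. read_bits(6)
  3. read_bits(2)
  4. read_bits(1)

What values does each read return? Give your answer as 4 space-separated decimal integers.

Answer: 2081 52 0 0

Derivation:
Read 1: bits[0:12] width=12 -> value=2081 (bin 100000100001); offset now 12 = byte 1 bit 4; 12 bits remain
Read 2: bits[12:18] width=6 -> value=52 (bin 110100); offset now 18 = byte 2 bit 2; 6 bits remain
Read 3: bits[18:20] width=2 -> value=0 (bin 00); offset now 20 = byte 2 bit 4; 4 bits remain
Read 4: bits[20:21] width=1 -> value=0 (bin 0); offset now 21 = byte 2 bit 5; 3 bits remain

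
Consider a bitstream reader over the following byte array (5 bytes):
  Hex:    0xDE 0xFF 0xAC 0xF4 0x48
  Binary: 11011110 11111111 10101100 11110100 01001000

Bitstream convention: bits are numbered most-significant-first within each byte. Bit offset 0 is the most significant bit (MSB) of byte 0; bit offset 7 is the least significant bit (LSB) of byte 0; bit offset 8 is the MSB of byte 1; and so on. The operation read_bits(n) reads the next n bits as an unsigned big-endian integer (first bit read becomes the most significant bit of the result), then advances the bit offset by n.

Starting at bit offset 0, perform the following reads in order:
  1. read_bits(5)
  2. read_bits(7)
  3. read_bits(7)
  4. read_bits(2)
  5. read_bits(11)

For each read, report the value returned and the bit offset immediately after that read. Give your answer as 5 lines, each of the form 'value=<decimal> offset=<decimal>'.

Answer: value=27 offset=5
value=111 offset=12
value=125 offset=19
value=1 offset=21
value=1268 offset=32

Derivation:
Read 1: bits[0:5] width=5 -> value=27 (bin 11011); offset now 5 = byte 0 bit 5; 35 bits remain
Read 2: bits[5:12] width=7 -> value=111 (bin 1101111); offset now 12 = byte 1 bit 4; 28 bits remain
Read 3: bits[12:19] width=7 -> value=125 (bin 1111101); offset now 19 = byte 2 bit 3; 21 bits remain
Read 4: bits[19:21] width=2 -> value=1 (bin 01); offset now 21 = byte 2 bit 5; 19 bits remain
Read 5: bits[21:32] width=11 -> value=1268 (bin 10011110100); offset now 32 = byte 4 bit 0; 8 bits remain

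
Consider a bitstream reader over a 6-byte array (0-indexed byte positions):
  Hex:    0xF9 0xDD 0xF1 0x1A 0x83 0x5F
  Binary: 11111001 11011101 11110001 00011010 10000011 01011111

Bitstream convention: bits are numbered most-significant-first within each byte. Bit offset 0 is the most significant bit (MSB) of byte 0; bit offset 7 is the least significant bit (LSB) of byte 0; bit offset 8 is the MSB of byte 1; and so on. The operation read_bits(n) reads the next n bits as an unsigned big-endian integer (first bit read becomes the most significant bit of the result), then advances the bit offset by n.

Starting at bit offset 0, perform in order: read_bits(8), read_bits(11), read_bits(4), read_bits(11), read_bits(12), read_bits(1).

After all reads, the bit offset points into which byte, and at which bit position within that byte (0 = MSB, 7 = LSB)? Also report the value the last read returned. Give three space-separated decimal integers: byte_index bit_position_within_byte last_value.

Read 1: bits[0:8] width=8 -> value=249 (bin 11111001); offset now 8 = byte 1 bit 0; 40 bits remain
Read 2: bits[8:19] width=11 -> value=1775 (bin 11011101111); offset now 19 = byte 2 bit 3; 29 bits remain
Read 3: bits[19:23] width=4 -> value=8 (bin 1000); offset now 23 = byte 2 bit 7; 25 bits remain
Read 4: bits[23:34] width=11 -> value=1130 (bin 10001101010); offset now 34 = byte 4 bit 2; 14 bits remain
Read 5: bits[34:46] width=12 -> value=215 (bin 000011010111); offset now 46 = byte 5 bit 6; 2 bits remain
Read 6: bits[46:47] width=1 -> value=1 (bin 1); offset now 47 = byte 5 bit 7; 1 bits remain

Answer: 5 7 1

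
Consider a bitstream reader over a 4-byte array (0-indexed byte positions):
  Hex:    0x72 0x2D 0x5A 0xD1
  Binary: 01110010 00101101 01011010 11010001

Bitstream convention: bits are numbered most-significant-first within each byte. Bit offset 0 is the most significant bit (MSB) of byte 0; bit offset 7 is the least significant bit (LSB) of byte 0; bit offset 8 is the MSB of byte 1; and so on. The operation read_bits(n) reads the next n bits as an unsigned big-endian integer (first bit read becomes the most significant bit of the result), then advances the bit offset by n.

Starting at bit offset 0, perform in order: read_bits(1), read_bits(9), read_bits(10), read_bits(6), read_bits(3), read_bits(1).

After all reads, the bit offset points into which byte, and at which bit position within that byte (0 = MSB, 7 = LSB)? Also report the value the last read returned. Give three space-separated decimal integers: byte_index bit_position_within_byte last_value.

Answer: 3 6 0

Derivation:
Read 1: bits[0:1] width=1 -> value=0 (bin 0); offset now 1 = byte 0 bit 1; 31 bits remain
Read 2: bits[1:10] width=9 -> value=456 (bin 111001000); offset now 10 = byte 1 bit 2; 22 bits remain
Read 3: bits[10:20] width=10 -> value=725 (bin 1011010101); offset now 20 = byte 2 bit 4; 12 bits remain
Read 4: bits[20:26] width=6 -> value=43 (bin 101011); offset now 26 = byte 3 bit 2; 6 bits remain
Read 5: bits[26:29] width=3 -> value=2 (bin 010); offset now 29 = byte 3 bit 5; 3 bits remain
Read 6: bits[29:30] width=1 -> value=0 (bin 0); offset now 30 = byte 3 bit 6; 2 bits remain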